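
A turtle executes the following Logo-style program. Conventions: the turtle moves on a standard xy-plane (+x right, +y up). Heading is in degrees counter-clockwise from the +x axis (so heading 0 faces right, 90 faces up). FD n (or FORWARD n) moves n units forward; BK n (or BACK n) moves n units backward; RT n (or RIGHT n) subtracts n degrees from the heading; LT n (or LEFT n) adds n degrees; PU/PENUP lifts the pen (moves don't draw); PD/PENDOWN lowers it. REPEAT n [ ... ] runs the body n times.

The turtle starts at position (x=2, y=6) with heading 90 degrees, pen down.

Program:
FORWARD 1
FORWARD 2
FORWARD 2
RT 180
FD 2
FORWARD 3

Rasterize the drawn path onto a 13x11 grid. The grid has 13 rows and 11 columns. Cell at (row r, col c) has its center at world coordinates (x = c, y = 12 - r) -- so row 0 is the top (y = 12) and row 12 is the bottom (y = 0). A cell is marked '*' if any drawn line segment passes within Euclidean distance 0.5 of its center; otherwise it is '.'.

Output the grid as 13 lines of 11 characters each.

Answer: ...........
..*........
..*........
..*........
..*........
..*........
..*........
...........
...........
...........
...........
...........
...........

Derivation:
Segment 0: (2,6) -> (2,7)
Segment 1: (2,7) -> (2,9)
Segment 2: (2,9) -> (2,11)
Segment 3: (2,11) -> (2,9)
Segment 4: (2,9) -> (2,6)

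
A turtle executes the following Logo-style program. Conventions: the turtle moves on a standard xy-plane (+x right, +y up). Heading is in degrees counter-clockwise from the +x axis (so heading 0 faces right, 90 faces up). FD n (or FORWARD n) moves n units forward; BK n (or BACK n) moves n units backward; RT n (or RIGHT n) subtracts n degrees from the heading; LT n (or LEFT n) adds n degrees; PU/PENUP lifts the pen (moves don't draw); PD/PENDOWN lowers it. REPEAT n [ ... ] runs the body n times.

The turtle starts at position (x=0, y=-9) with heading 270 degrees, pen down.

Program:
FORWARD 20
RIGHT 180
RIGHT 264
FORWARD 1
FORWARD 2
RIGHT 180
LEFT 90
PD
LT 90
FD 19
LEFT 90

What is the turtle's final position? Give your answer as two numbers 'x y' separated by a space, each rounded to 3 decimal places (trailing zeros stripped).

Answer: -21.879 -31.3

Derivation:
Executing turtle program step by step:
Start: pos=(0,-9), heading=270, pen down
FD 20: (0,-9) -> (0,-29) [heading=270, draw]
RT 180: heading 270 -> 90
RT 264: heading 90 -> 186
FD 1: (0,-29) -> (-0.995,-29.105) [heading=186, draw]
FD 2: (-0.995,-29.105) -> (-2.984,-29.314) [heading=186, draw]
RT 180: heading 186 -> 6
LT 90: heading 6 -> 96
PD: pen down
LT 90: heading 96 -> 186
FD 19: (-2.984,-29.314) -> (-21.879,-31.3) [heading=186, draw]
LT 90: heading 186 -> 276
Final: pos=(-21.879,-31.3), heading=276, 4 segment(s) drawn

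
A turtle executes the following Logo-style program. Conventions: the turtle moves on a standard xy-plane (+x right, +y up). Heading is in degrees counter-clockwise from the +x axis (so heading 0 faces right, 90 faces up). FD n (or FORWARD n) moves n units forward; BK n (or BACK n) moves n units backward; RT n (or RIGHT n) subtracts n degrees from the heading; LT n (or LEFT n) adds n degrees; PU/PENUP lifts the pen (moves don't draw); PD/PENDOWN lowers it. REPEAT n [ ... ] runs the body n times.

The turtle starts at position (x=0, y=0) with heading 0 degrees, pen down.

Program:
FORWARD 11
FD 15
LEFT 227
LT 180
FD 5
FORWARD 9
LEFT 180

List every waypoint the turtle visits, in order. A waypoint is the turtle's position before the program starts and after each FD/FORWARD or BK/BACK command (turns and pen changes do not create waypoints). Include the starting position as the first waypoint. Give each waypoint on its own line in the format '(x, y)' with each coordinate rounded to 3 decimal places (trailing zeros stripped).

Answer: (0, 0)
(11, 0)
(26, 0)
(29.41, 3.657)
(35.548, 10.239)

Derivation:
Executing turtle program step by step:
Start: pos=(0,0), heading=0, pen down
FD 11: (0,0) -> (11,0) [heading=0, draw]
FD 15: (11,0) -> (26,0) [heading=0, draw]
LT 227: heading 0 -> 227
LT 180: heading 227 -> 47
FD 5: (26,0) -> (29.41,3.657) [heading=47, draw]
FD 9: (29.41,3.657) -> (35.548,10.239) [heading=47, draw]
LT 180: heading 47 -> 227
Final: pos=(35.548,10.239), heading=227, 4 segment(s) drawn
Waypoints (5 total):
(0, 0)
(11, 0)
(26, 0)
(29.41, 3.657)
(35.548, 10.239)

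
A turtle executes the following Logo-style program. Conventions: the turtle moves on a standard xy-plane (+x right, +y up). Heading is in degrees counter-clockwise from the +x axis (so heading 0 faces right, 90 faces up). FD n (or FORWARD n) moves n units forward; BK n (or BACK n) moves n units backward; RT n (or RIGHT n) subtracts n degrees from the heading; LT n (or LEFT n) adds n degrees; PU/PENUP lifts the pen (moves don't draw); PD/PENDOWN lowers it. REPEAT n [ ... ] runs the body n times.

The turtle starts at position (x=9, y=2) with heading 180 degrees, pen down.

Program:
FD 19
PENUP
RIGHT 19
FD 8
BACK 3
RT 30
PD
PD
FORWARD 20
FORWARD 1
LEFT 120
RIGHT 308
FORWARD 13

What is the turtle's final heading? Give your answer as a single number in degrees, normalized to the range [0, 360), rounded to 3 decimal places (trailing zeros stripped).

Executing turtle program step by step:
Start: pos=(9,2), heading=180, pen down
FD 19: (9,2) -> (-10,2) [heading=180, draw]
PU: pen up
RT 19: heading 180 -> 161
FD 8: (-10,2) -> (-17.564,4.605) [heading=161, move]
BK 3: (-17.564,4.605) -> (-14.728,3.628) [heading=161, move]
RT 30: heading 161 -> 131
PD: pen down
PD: pen down
FD 20: (-14.728,3.628) -> (-27.849,18.722) [heading=131, draw]
FD 1: (-27.849,18.722) -> (-28.505,19.477) [heading=131, draw]
LT 120: heading 131 -> 251
RT 308: heading 251 -> 303
FD 13: (-28.505,19.477) -> (-21.425,8.574) [heading=303, draw]
Final: pos=(-21.425,8.574), heading=303, 4 segment(s) drawn

Answer: 303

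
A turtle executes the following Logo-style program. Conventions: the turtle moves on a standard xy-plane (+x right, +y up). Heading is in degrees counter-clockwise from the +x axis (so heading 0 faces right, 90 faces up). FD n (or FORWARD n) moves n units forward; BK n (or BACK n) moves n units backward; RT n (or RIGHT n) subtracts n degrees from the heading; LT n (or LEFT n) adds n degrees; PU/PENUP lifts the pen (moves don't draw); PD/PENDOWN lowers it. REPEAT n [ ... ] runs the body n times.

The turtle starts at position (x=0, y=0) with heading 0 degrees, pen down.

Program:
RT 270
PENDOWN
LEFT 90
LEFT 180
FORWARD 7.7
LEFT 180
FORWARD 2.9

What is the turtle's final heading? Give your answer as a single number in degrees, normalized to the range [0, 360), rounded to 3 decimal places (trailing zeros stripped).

Executing turtle program step by step:
Start: pos=(0,0), heading=0, pen down
RT 270: heading 0 -> 90
PD: pen down
LT 90: heading 90 -> 180
LT 180: heading 180 -> 0
FD 7.7: (0,0) -> (7.7,0) [heading=0, draw]
LT 180: heading 0 -> 180
FD 2.9: (7.7,0) -> (4.8,0) [heading=180, draw]
Final: pos=(4.8,0), heading=180, 2 segment(s) drawn

Answer: 180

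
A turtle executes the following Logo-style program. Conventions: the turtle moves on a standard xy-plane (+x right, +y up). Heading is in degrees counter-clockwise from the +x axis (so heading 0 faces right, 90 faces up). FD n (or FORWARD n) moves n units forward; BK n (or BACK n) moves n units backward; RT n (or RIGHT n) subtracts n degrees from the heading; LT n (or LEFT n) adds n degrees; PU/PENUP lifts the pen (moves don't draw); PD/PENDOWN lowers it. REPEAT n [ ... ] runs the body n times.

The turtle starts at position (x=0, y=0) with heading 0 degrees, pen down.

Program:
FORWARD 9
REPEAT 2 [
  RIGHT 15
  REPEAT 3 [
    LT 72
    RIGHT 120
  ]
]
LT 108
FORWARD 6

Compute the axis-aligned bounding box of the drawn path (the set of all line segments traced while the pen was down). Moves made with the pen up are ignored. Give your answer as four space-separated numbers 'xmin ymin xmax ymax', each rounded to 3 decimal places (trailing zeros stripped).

Executing turtle program step by step:
Start: pos=(0,0), heading=0, pen down
FD 9: (0,0) -> (9,0) [heading=0, draw]
REPEAT 2 [
  -- iteration 1/2 --
  RT 15: heading 0 -> 345
  REPEAT 3 [
    -- iteration 1/3 --
    LT 72: heading 345 -> 57
    RT 120: heading 57 -> 297
    -- iteration 2/3 --
    LT 72: heading 297 -> 9
    RT 120: heading 9 -> 249
    -- iteration 3/3 --
    LT 72: heading 249 -> 321
    RT 120: heading 321 -> 201
  ]
  -- iteration 2/2 --
  RT 15: heading 201 -> 186
  REPEAT 3 [
    -- iteration 1/3 --
    LT 72: heading 186 -> 258
    RT 120: heading 258 -> 138
    -- iteration 2/3 --
    LT 72: heading 138 -> 210
    RT 120: heading 210 -> 90
    -- iteration 3/3 --
    LT 72: heading 90 -> 162
    RT 120: heading 162 -> 42
  ]
]
LT 108: heading 42 -> 150
FD 6: (9,0) -> (3.804,3) [heading=150, draw]
Final: pos=(3.804,3), heading=150, 2 segment(s) drawn

Segment endpoints: x in {0, 3.804, 9}, y in {0, 3}
xmin=0, ymin=0, xmax=9, ymax=3

Answer: 0 0 9 3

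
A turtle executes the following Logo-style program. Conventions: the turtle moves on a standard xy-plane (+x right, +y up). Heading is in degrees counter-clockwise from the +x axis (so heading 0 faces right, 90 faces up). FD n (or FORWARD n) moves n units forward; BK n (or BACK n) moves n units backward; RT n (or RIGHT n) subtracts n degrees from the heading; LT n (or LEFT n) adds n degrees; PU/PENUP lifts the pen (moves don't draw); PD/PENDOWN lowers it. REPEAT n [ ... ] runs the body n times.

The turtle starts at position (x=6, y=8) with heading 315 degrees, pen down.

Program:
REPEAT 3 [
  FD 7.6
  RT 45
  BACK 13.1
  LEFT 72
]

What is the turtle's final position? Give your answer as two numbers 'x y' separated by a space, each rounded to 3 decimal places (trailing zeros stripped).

Answer: 9.563 33.939

Derivation:
Executing turtle program step by step:
Start: pos=(6,8), heading=315, pen down
REPEAT 3 [
  -- iteration 1/3 --
  FD 7.6: (6,8) -> (11.374,2.626) [heading=315, draw]
  RT 45: heading 315 -> 270
  BK 13.1: (11.374,2.626) -> (11.374,15.726) [heading=270, draw]
  LT 72: heading 270 -> 342
  -- iteration 2/3 --
  FD 7.6: (11.374,15.726) -> (18.602,13.377) [heading=342, draw]
  RT 45: heading 342 -> 297
  BK 13.1: (18.602,13.377) -> (12.655,25.05) [heading=297, draw]
  LT 72: heading 297 -> 9
  -- iteration 3/3 --
  FD 7.6: (12.655,25.05) -> (20.161,26.239) [heading=9, draw]
  RT 45: heading 9 -> 324
  BK 13.1: (20.161,26.239) -> (9.563,33.939) [heading=324, draw]
  LT 72: heading 324 -> 36
]
Final: pos=(9.563,33.939), heading=36, 6 segment(s) drawn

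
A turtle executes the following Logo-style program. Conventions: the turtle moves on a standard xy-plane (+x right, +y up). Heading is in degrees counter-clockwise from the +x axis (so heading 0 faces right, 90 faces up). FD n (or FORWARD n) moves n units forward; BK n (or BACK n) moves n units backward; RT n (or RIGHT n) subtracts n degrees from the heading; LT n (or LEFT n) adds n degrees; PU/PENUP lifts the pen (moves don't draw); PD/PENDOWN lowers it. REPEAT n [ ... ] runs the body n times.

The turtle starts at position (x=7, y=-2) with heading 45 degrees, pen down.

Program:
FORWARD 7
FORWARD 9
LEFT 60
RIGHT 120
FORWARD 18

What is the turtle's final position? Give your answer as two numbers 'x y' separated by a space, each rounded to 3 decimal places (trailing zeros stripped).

Executing turtle program step by step:
Start: pos=(7,-2), heading=45, pen down
FD 7: (7,-2) -> (11.95,2.95) [heading=45, draw]
FD 9: (11.95,2.95) -> (18.314,9.314) [heading=45, draw]
LT 60: heading 45 -> 105
RT 120: heading 105 -> 345
FD 18: (18.314,9.314) -> (35.7,4.655) [heading=345, draw]
Final: pos=(35.7,4.655), heading=345, 3 segment(s) drawn

Answer: 35.7 4.655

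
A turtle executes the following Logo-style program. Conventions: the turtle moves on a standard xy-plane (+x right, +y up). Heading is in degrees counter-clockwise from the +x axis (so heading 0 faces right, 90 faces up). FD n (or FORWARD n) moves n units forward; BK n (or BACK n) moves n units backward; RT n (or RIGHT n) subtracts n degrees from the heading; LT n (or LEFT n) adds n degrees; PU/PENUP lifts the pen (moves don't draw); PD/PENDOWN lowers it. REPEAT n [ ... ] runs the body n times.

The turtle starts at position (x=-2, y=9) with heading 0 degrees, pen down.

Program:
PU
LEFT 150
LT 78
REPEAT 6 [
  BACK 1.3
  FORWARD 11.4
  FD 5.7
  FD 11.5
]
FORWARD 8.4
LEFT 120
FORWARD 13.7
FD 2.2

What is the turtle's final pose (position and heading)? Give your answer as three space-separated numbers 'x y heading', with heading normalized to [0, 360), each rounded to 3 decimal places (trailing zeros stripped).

Executing turtle program step by step:
Start: pos=(-2,9), heading=0, pen down
PU: pen up
LT 150: heading 0 -> 150
LT 78: heading 150 -> 228
REPEAT 6 [
  -- iteration 1/6 --
  BK 1.3: (-2,9) -> (-1.13,9.966) [heading=228, move]
  FD 11.4: (-1.13,9.966) -> (-8.758,1.494) [heading=228, move]
  FD 5.7: (-8.758,1.494) -> (-12.572,-2.742) [heading=228, move]
  FD 11.5: (-12.572,-2.742) -> (-20.267,-11.288) [heading=228, move]
  -- iteration 2/6 --
  BK 1.3: (-20.267,-11.288) -> (-19.397,-10.322) [heading=228, move]
  FD 11.4: (-19.397,-10.322) -> (-27.025,-18.794) [heading=228, move]
  FD 5.7: (-27.025,-18.794) -> (-30.84,-23.03) [heading=228, move]
  FD 11.5: (-30.84,-23.03) -> (-38.535,-31.576) [heading=228, move]
  -- iteration 3/6 --
  BK 1.3: (-38.535,-31.576) -> (-37.665,-30.61) [heading=228, move]
  FD 11.4: (-37.665,-30.61) -> (-45.293,-39.081) [heading=228, move]
  FD 5.7: (-45.293,-39.081) -> (-49.107,-43.317) [heading=228, move]
  FD 11.5: (-49.107,-43.317) -> (-56.802,-51.864) [heading=228, move]
  -- iteration 4/6 --
  BK 1.3: (-56.802,-51.864) -> (-55.932,-50.897) [heading=228, move]
  FD 11.4: (-55.932,-50.897) -> (-63.56,-59.369) [heading=228, move]
  FD 5.7: (-63.56,-59.369) -> (-67.374,-63.605) [heading=228, move]
  FD 11.5: (-67.374,-63.605) -> (-75.069,-72.151) [heading=228, move]
  -- iteration 5/6 --
  BK 1.3: (-75.069,-72.151) -> (-74.199,-71.185) [heading=228, move]
  FD 11.4: (-74.199,-71.185) -> (-81.827,-79.657) [heading=228, move]
  FD 5.7: (-81.827,-79.657) -> (-85.641,-83.893) [heading=228, move]
  FD 11.5: (-85.641,-83.893) -> (-93.336,-92.439) [heading=228, move]
  -- iteration 6/6 --
  BK 1.3: (-93.336,-92.439) -> (-92.466,-91.473) [heading=228, move]
  FD 11.4: (-92.466,-91.473) -> (-100.095,-99.945) [heading=228, move]
  FD 5.7: (-100.095,-99.945) -> (-103.909,-104.181) [heading=228, move]
  FD 11.5: (-103.909,-104.181) -> (-111.604,-112.727) [heading=228, move]
]
FD 8.4: (-111.604,-112.727) -> (-117.224,-118.97) [heading=228, move]
LT 120: heading 228 -> 348
FD 13.7: (-117.224,-118.97) -> (-103.824,-121.818) [heading=348, move]
FD 2.2: (-103.824,-121.818) -> (-101.672,-122.275) [heading=348, move]
Final: pos=(-101.672,-122.275), heading=348, 0 segment(s) drawn

Answer: -101.672 -122.275 348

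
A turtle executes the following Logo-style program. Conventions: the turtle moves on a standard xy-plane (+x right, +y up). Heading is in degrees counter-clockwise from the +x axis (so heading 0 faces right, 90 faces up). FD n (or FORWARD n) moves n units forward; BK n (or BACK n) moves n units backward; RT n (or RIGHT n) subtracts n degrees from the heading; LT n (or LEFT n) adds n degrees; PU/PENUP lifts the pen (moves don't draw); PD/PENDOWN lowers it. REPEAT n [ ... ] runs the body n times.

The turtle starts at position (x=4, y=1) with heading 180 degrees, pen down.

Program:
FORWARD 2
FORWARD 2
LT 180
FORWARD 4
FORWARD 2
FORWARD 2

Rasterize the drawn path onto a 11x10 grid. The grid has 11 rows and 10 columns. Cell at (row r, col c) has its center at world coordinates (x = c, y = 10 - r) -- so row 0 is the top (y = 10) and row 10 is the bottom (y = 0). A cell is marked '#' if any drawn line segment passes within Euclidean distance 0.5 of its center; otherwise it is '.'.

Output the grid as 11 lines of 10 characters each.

Segment 0: (4,1) -> (2,1)
Segment 1: (2,1) -> (0,1)
Segment 2: (0,1) -> (4,1)
Segment 3: (4,1) -> (6,1)
Segment 4: (6,1) -> (8,1)

Answer: ..........
..........
..........
..........
..........
..........
..........
..........
..........
#########.
..........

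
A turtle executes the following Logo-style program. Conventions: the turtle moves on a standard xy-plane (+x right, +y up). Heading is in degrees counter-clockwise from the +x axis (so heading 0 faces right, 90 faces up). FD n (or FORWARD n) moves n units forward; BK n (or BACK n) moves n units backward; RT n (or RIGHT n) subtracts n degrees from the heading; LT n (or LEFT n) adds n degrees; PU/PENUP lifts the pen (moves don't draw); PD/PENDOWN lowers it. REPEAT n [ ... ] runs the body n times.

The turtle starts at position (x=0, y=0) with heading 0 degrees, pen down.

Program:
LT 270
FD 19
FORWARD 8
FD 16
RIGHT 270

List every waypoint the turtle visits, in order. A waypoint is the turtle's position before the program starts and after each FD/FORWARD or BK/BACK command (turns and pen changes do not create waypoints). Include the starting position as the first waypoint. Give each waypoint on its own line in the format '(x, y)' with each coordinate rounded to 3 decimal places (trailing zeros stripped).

Answer: (0, 0)
(0, -19)
(0, -27)
(0, -43)

Derivation:
Executing turtle program step by step:
Start: pos=(0,0), heading=0, pen down
LT 270: heading 0 -> 270
FD 19: (0,0) -> (0,-19) [heading=270, draw]
FD 8: (0,-19) -> (0,-27) [heading=270, draw]
FD 16: (0,-27) -> (0,-43) [heading=270, draw]
RT 270: heading 270 -> 0
Final: pos=(0,-43), heading=0, 3 segment(s) drawn
Waypoints (4 total):
(0, 0)
(0, -19)
(0, -27)
(0, -43)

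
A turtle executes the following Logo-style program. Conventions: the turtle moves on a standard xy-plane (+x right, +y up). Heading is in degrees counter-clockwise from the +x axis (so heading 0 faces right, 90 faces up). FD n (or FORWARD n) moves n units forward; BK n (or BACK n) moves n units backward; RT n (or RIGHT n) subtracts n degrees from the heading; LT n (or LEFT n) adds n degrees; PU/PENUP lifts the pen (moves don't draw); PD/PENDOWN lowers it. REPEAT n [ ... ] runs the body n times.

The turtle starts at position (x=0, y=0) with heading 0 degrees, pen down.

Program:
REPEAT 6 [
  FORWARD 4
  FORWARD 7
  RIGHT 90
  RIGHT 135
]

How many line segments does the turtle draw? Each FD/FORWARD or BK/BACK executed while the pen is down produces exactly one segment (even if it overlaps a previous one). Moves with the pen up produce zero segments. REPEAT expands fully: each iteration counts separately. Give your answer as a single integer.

Executing turtle program step by step:
Start: pos=(0,0), heading=0, pen down
REPEAT 6 [
  -- iteration 1/6 --
  FD 4: (0,0) -> (4,0) [heading=0, draw]
  FD 7: (4,0) -> (11,0) [heading=0, draw]
  RT 90: heading 0 -> 270
  RT 135: heading 270 -> 135
  -- iteration 2/6 --
  FD 4: (11,0) -> (8.172,2.828) [heading=135, draw]
  FD 7: (8.172,2.828) -> (3.222,7.778) [heading=135, draw]
  RT 90: heading 135 -> 45
  RT 135: heading 45 -> 270
  -- iteration 3/6 --
  FD 4: (3.222,7.778) -> (3.222,3.778) [heading=270, draw]
  FD 7: (3.222,3.778) -> (3.222,-3.222) [heading=270, draw]
  RT 90: heading 270 -> 180
  RT 135: heading 180 -> 45
  -- iteration 4/6 --
  FD 4: (3.222,-3.222) -> (6.05,-0.393) [heading=45, draw]
  FD 7: (6.05,-0.393) -> (11,4.556) [heading=45, draw]
  RT 90: heading 45 -> 315
  RT 135: heading 315 -> 180
  -- iteration 5/6 --
  FD 4: (11,4.556) -> (7,4.556) [heading=180, draw]
  FD 7: (7,4.556) -> (0,4.556) [heading=180, draw]
  RT 90: heading 180 -> 90
  RT 135: heading 90 -> 315
  -- iteration 6/6 --
  FD 4: (0,4.556) -> (2.828,1.728) [heading=315, draw]
  FD 7: (2.828,1.728) -> (7.778,-3.222) [heading=315, draw]
  RT 90: heading 315 -> 225
  RT 135: heading 225 -> 90
]
Final: pos=(7.778,-3.222), heading=90, 12 segment(s) drawn
Segments drawn: 12

Answer: 12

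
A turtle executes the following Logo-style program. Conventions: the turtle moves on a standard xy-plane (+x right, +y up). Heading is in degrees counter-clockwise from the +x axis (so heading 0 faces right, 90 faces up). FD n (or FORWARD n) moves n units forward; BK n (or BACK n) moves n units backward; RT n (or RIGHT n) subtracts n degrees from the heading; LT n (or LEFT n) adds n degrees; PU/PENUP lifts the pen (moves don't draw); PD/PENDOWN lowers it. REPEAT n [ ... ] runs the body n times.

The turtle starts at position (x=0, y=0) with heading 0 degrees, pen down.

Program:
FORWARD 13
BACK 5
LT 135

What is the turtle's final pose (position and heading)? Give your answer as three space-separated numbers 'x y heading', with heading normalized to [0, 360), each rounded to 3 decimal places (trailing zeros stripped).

Answer: 8 0 135

Derivation:
Executing turtle program step by step:
Start: pos=(0,0), heading=0, pen down
FD 13: (0,0) -> (13,0) [heading=0, draw]
BK 5: (13,0) -> (8,0) [heading=0, draw]
LT 135: heading 0 -> 135
Final: pos=(8,0), heading=135, 2 segment(s) drawn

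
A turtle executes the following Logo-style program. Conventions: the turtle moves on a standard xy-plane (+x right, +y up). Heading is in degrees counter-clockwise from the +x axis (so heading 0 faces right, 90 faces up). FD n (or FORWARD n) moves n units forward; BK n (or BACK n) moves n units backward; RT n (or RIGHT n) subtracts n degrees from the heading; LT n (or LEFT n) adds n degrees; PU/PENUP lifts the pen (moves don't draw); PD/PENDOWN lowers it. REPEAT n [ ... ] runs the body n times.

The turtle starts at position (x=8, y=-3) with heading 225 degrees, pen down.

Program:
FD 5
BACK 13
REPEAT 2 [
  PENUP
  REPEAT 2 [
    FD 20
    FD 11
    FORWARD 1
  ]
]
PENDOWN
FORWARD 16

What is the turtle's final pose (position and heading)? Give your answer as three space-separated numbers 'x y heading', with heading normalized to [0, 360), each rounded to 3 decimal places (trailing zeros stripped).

Answer: -88.167 -99.167 225

Derivation:
Executing turtle program step by step:
Start: pos=(8,-3), heading=225, pen down
FD 5: (8,-3) -> (4.464,-6.536) [heading=225, draw]
BK 13: (4.464,-6.536) -> (13.657,2.657) [heading=225, draw]
REPEAT 2 [
  -- iteration 1/2 --
  PU: pen up
  REPEAT 2 [
    -- iteration 1/2 --
    FD 20: (13.657,2.657) -> (-0.485,-11.485) [heading=225, move]
    FD 11: (-0.485,-11.485) -> (-8.263,-19.263) [heading=225, move]
    FD 1: (-8.263,-19.263) -> (-8.971,-19.971) [heading=225, move]
    -- iteration 2/2 --
    FD 20: (-8.971,-19.971) -> (-23.113,-34.113) [heading=225, move]
    FD 11: (-23.113,-34.113) -> (-30.891,-41.891) [heading=225, move]
    FD 1: (-30.891,-41.891) -> (-31.598,-42.598) [heading=225, move]
  ]
  -- iteration 2/2 --
  PU: pen up
  REPEAT 2 [
    -- iteration 1/2 --
    FD 20: (-31.598,-42.598) -> (-45.74,-56.74) [heading=225, move]
    FD 11: (-45.74,-56.74) -> (-53.518,-64.518) [heading=225, move]
    FD 1: (-53.518,-64.518) -> (-54.225,-65.225) [heading=225, move]
    -- iteration 2/2 --
    FD 20: (-54.225,-65.225) -> (-68.368,-79.368) [heading=225, move]
    FD 11: (-68.368,-79.368) -> (-76.146,-87.146) [heading=225, move]
    FD 1: (-76.146,-87.146) -> (-76.853,-87.853) [heading=225, move]
  ]
]
PD: pen down
FD 16: (-76.853,-87.853) -> (-88.167,-99.167) [heading=225, draw]
Final: pos=(-88.167,-99.167), heading=225, 3 segment(s) drawn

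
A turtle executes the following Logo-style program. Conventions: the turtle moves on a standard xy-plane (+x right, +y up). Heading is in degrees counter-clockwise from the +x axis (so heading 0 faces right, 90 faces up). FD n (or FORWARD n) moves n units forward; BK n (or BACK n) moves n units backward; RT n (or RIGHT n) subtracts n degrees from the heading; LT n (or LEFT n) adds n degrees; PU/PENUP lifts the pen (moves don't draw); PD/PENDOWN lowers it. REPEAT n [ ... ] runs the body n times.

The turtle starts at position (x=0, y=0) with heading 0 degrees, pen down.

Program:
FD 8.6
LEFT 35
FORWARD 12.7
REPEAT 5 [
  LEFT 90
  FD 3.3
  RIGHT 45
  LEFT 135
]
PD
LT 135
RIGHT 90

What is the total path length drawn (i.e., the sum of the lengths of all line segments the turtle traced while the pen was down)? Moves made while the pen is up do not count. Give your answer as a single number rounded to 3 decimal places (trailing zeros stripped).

Answer: 37.8

Derivation:
Executing turtle program step by step:
Start: pos=(0,0), heading=0, pen down
FD 8.6: (0,0) -> (8.6,0) [heading=0, draw]
LT 35: heading 0 -> 35
FD 12.7: (8.6,0) -> (19.003,7.284) [heading=35, draw]
REPEAT 5 [
  -- iteration 1/5 --
  LT 90: heading 35 -> 125
  FD 3.3: (19.003,7.284) -> (17.11,9.988) [heading=125, draw]
  RT 45: heading 125 -> 80
  LT 135: heading 80 -> 215
  -- iteration 2/5 --
  LT 90: heading 215 -> 305
  FD 3.3: (17.11,9.988) -> (19.003,7.284) [heading=305, draw]
  RT 45: heading 305 -> 260
  LT 135: heading 260 -> 35
  -- iteration 3/5 --
  LT 90: heading 35 -> 125
  FD 3.3: (19.003,7.284) -> (17.11,9.988) [heading=125, draw]
  RT 45: heading 125 -> 80
  LT 135: heading 80 -> 215
  -- iteration 4/5 --
  LT 90: heading 215 -> 305
  FD 3.3: (17.11,9.988) -> (19.003,7.284) [heading=305, draw]
  RT 45: heading 305 -> 260
  LT 135: heading 260 -> 35
  -- iteration 5/5 --
  LT 90: heading 35 -> 125
  FD 3.3: (19.003,7.284) -> (17.11,9.988) [heading=125, draw]
  RT 45: heading 125 -> 80
  LT 135: heading 80 -> 215
]
PD: pen down
LT 135: heading 215 -> 350
RT 90: heading 350 -> 260
Final: pos=(17.11,9.988), heading=260, 7 segment(s) drawn

Segment lengths:
  seg 1: (0,0) -> (8.6,0), length = 8.6
  seg 2: (8.6,0) -> (19.003,7.284), length = 12.7
  seg 3: (19.003,7.284) -> (17.11,9.988), length = 3.3
  seg 4: (17.11,9.988) -> (19.003,7.284), length = 3.3
  seg 5: (19.003,7.284) -> (17.11,9.988), length = 3.3
  seg 6: (17.11,9.988) -> (19.003,7.284), length = 3.3
  seg 7: (19.003,7.284) -> (17.11,9.988), length = 3.3
Total = 37.8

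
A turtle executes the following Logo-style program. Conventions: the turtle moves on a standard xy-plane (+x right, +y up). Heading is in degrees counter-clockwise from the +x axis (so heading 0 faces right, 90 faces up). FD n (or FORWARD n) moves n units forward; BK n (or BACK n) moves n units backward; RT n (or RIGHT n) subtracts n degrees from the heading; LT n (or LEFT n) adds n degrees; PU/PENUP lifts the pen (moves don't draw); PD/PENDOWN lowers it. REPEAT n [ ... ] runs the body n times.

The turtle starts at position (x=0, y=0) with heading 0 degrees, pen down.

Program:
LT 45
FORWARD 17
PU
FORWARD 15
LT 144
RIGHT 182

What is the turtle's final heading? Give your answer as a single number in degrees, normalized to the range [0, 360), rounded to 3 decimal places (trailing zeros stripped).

Executing turtle program step by step:
Start: pos=(0,0), heading=0, pen down
LT 45: heading 0 -> 45
FD 17: (0,0) -> (12.021,12.021) [heading=45, draw]
PU: pen up
FD 15: (12.021,12.021) -> (22.627,22.627) [heading=45, move]
LT 144: heading 45 -> 189
RT 182: heading 189 -> 7
Final: pos=(22.627,22.627), heading=7, 1 segment(s) drawn

Answer: 7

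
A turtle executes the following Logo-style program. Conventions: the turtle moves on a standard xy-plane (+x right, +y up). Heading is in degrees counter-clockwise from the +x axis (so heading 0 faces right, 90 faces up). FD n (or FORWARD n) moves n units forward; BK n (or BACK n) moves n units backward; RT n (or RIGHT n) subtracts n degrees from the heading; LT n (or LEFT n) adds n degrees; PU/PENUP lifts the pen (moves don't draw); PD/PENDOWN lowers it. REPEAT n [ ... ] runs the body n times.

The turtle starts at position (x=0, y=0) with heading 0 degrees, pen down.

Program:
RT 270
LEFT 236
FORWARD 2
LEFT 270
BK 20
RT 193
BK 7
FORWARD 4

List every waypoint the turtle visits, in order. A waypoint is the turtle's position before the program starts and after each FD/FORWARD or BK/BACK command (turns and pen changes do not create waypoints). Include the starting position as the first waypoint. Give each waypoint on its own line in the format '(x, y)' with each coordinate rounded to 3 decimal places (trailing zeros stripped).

Answer: (0, 0)
(1.658, -1.118)
(12.842, 15.462)
(7.722, 10.688)
(10.648, 13.416)

Derivation:
Executing turtle program step by step:
Start: pos=(0,0), heading=0, pen down
RT 270: heading 0 -> 90
LT 236: heading 90 -> 326
FD 2: (0,0) -> (1.658,-1.118) [heading=326, draw]
LT 270: heading 326 -> 236
BK 20: (1.658,-1.118) -> (12.842,15.462) [heading=236, draw]
RT 193: heading 236 -> 43
BK 7: (12.842,15.462) -> (7.722,10.688) [heading=43, draw]
FD 4: (7.722,10.688) -> (10.648,13.416) [heading=43, draw]
Final: pos=(10.648,13.416), heading=43, 4 segment(s) drawn
Waypoints (5 total):
(0, 0)
(1.658, -1.118)
(12.842, 15.462)
(7.722, 10.688)
(10.648, 13.416)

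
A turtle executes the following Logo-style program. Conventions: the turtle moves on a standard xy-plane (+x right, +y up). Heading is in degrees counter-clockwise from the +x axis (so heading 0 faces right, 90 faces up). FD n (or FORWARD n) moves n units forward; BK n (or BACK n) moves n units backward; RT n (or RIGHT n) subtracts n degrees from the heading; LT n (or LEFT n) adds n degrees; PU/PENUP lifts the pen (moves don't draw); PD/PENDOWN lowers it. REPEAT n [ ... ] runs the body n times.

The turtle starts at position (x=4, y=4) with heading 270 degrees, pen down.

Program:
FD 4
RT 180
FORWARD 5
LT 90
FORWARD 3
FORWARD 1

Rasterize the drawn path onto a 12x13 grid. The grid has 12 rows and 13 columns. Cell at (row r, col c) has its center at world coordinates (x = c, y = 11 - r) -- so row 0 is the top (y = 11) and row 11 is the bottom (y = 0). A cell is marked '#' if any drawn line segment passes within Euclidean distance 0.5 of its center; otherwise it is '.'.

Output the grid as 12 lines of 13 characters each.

Segment 0: (4,4) -> (4,0)
Segment 1: (4,0) -> (4,5)
Segment 2: (4,5) -> (1,5)
Segment 3: (1,5) -> (-0,5)

Answer: .............
.............
.............
.............
.............
.............
#####........
....#........
....#........
....#........
....#........
....#........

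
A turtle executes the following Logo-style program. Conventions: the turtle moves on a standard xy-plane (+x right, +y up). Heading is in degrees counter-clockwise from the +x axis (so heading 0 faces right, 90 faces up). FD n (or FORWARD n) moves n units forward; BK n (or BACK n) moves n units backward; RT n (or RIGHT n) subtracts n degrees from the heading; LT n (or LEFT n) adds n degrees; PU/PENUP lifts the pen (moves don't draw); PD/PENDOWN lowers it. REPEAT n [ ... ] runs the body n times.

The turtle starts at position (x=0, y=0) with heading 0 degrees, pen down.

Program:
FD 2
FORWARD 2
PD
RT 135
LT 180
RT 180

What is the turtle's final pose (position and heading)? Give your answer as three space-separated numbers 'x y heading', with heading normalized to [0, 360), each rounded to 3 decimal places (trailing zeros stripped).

Answer: 4 0 225

Derivation:
Executing turtle program step by step:
Start: pos=(0,0), heading=0, pen down
FD 2: (0,0) -> (2,0) [heading=0, draw]
FD 2: (2,0) -> (4,0) [heading=0, draw]
PD: pen down
RT 135: heading 0 -> 225
LT 180: heading 225 -> 45
RT 180: heading 45 -> 225
Final: pos=(4,0), heading=225, 2 segment(s) drawn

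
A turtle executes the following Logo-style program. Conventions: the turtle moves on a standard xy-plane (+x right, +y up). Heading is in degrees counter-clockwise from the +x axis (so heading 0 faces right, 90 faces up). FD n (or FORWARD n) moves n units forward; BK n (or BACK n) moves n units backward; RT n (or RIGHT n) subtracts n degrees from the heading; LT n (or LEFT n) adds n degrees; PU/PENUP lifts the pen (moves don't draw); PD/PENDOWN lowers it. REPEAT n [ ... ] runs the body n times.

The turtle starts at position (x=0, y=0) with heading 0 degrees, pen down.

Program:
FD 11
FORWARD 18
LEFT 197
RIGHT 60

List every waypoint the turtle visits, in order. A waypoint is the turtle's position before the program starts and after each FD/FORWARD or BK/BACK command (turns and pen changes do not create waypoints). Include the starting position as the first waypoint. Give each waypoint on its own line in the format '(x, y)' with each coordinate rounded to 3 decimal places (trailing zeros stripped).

Executing turtle program step by step:
Start: pos=(0,0), heading=0, pen down
FD 11: (0,0) -> (11,0) [heading=0, draw]
FD 18: (11,0) -> (29,0) [heading=0, draw]
LT 197: heading 0 -> 197
RT 60: heading 197 -> 137
Final: pos=(29,0), heading=137, 2 segment(s) drawn
Waypoints (3 total):
(0, 0)
(11, 0)
(29, 0)

Answer: (0, 0)
(11, 0)
(29, 0)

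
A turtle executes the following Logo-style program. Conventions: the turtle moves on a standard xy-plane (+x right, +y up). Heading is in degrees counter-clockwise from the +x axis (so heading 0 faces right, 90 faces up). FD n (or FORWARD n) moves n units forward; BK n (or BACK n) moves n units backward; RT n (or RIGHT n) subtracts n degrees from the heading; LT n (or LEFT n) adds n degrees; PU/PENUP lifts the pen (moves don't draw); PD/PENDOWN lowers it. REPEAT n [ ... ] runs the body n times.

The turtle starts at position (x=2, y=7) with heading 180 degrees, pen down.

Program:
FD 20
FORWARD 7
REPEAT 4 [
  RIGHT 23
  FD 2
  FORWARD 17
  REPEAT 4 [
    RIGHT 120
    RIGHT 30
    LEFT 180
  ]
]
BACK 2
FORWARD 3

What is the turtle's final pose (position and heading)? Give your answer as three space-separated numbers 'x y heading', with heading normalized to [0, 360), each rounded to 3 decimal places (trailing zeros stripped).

Executing turtle program step by step:
Start: pos=(2,7), heading=180, pen down
FD 20: (2,7) -> (-18,7) [heading=180, draw]
FD 7: (-18,7) -> (-25,7) [heading=180, draw]
REPEAT 4 [
  -- iteration 1/4 --
  RT 23: heading 180 -> 157
  FD 2: (-25,7) -> (-26.841,7.781) [heading=157, draw]
  FD 17: (-26.841,7.781) -> (-42.49,14.424) [heading=157, draw]
  REPEAT 4 [
    -- iteration 1/4 --
    RT 120: heading 157 -> 37
    RT 30: heading 37 -> 7
    LT 180: heading 7 -> 187
    -- iteration 2/4 --
    RT 120: heading 187 -> 67
    RT 30: heading 67 -> 37
    LT 180: heading 37 -> 217
    -- iteration 3/4 --
    RT 120: heading 217 -> 97
    RT 30: heading 97 -> 67
    LT 180: heading 67 -> 247
    -- iteration 4/4 --
    RT 120: heading 247 -> 127
    RT 30: heading 127 -> 97
    LT 180: heading 97 -> 277
  ]
  -- iteration 2/4 --
  RT 23: heading 277 -> 254
  FD 2: (-42.49,14.424) -> (-43.041,12.501) [heading=254, draw]
  FD 17: (-43.041,12.501) -> (-47.727,-3.84) [heading=254, draw]
  REPEAT 4 [
    -- iteration 1/4 --
    RT 120: heading 254 -> 134
    RT 30: heading 134 -> 104
    LT 180: heading 104 -> 284
    -- iteration 2/4 --
    RT 120: heading 284 -> 164
    RT 30: heading 164 -> 134
    LT 180: heading 134 -> 314
    -- iteration 3/4 --
    RT 120: heading 314 -> 194
    RT 30: heading 194 -> 164
    LT 180: heading 164 -> 344
    -- iteration 4/4 --
    RT 120: heading 344 -> 224
    RT 30: heading 224 -> 194
    LT 180: heading 194 -> 14
  ]
  -- iteration 3/4 --
  RT 23: heading 14 -> 351
  FD 2: (-47.727,-3.84) -> (-45.751,-4.153) [heading=351, draw]
  FD 17: (-45.751,-4.153) -> (-28.961,-6.812) [heading=351, draw]
  REPEAT 4 [
    -- iteration 1/4 --
    RT 120: heading 351 -> 231
    RT 30: heading 231 -> 201
    LT 180: heading 201 -> 21
    -- iteration 2/4 --
    RT 120: heading 21 -> 261
    RT 30: heading 261 -> 231
    LT 180: heading 231 -> 51
    -- iteration 3/4 --
    RT 120: heading 51 -> 291
    RT 30: heading 291 -> 261
    LT 180: heading 261 -> 81
    -- iteration 4/4 --
    RT 120: heading 81 -> 321
    RT 30: heading 321 -> 291
    LT 180: heading 291 -> 111
  ]
  -- iteration 4/4 --
  RT 23: heading 111 -> 88
  FD 2: (-28.961,-6.812) -> (-28.891,-4.814) [heading=88, draw]
  FD 17: (-28.891,-4.814) -> (-28.298,12.176) [heading=88, draw]
  REPEAT 4 [
    -- iteration 1/4 --
    RT 120: heading 88 -> 328
    RT 30: heading 328 -> 298
    LT 180: heading 298 -> 118
    -- iteration 2/4 --
    RT 120: heading 118 -> 358
    RT 30: heading 358 -> 328
    LT 180: heading 328 -> 148
    -- iteration 3/4 --
    RT 120: heading 148 -> 28
    RT 30: heading 28 -> 358
    LT 180: heading 358 -> 178
    -- iteration 4/4 --
    RT 120: heading 178 -> 58
    RT 30: heading 58 -> 28
    LT 180: heading 28 -> 208
  ]
]
BK 2: (-28.298,12.176) -> (-26.532,13.115) [heading=208, draw]
FD 3: (-26.532,13.115) -> (-29.18,11.707) [heading=208, draw]
Final: pos=(-29.18,11.707), heading=208, 12 segment(s) drawn

Answer: -29.18 11.707 208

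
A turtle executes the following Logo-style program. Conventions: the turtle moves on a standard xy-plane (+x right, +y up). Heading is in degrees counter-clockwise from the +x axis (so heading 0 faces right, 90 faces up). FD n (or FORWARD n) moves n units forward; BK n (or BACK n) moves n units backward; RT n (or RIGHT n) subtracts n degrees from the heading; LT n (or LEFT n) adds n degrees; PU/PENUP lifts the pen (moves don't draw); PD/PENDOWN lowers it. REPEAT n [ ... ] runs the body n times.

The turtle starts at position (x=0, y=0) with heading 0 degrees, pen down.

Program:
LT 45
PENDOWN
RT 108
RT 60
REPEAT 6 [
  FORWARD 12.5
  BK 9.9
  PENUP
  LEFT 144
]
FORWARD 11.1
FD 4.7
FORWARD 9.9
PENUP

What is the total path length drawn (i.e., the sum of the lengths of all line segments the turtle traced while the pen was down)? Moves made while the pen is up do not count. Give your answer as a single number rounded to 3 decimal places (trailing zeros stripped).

Answer: 22.4

Derivation:
Executing turtle program step by step:
Start: pos=(0,0), heading=0, pen down
LT 45: heading 0 -> 45
PD: pen down
RT 108: heading 45 -> 297
RT 60: heading 297 -> 237
REPEAT 6 [
  -- iteration 1/6 --
  FD 12.5: (0,0) -> (-6.808,-10.483) [heading=237, draw]
  BK 9.9: (-6.808,-10.483) -> (-1.416,-2.181) [heading=237, draw]
  PU: pen up
  LT 144: heading 237 -> 21
  -- iteration 2/6 --
  FD 12.5: (-1.416,-2.181) -> (10.254,2.299) [heading=21, move]
  BK 9.9: (10.254,2.299) -> (1.011,-1.249) [heading=21, move]
  PU: pen up
  LT 144: heading 21 -> 165
  -- iteration 3/6 --
  FD 12.5: (1.011,-1.249) -> (-11.063,1.986) [heading=165, move]
  BK 9.9: (-11.063,1.986) -> (-1.5,-0.576) [heading=165, move]
  PU: pen up
  LT 144: heading 165 -> 309
  -- iteration 4/6 --
  FD 12.5: (-1.5,-0.576) -> (6.366,-10.29) [heading=309, move]
  BK 9.9: (6.366,-10.29) -> (0.136,-2.596) [heading=309, move]
  PU: pen up
  LT 144: heading 309 -> 93
  -- iteration 5/6 --
  FD 12.5: (0.136,-2.596) -> (-0.518,9.886) [heading=93, move]
  BK 9.9: (-0.518,9.886) -> (0,0) [heading=93, move]
  PU: pen up
  LT 144: heading 93 -> 237
  -- iteration 6/6 --
  FD 12.5: (0,0) -> (-6.808,-10.483) [heading=237, move]
  BK 9.9: (-6.808,-10.483) -> (-1.416,-2.181) [heading=237, move]
  PU: pen up
  LT 144: heading 237 -> 21
]
FD 11.1: (-1.416,-2.181) -> (8.947,1.797) [heading=21, move]
FD 4.7: (8.947,1.797) -> (13.335,3.482) [heading=21, move]
FD 9.9: (13.335,3.482) -> (22.577,7.03) [heading=21, move]
PU: pen up
Final: pos=(22.577,7.03), heading=21, 2 segment(s) drawn

Segment lengths:
  seg 1: (0,0) -> (-6.808,-10.483), length = 12.5
  seg 2: (-6.808,-10.483) -> (-1.416,-2.181), length = 9.9
Total = 22.4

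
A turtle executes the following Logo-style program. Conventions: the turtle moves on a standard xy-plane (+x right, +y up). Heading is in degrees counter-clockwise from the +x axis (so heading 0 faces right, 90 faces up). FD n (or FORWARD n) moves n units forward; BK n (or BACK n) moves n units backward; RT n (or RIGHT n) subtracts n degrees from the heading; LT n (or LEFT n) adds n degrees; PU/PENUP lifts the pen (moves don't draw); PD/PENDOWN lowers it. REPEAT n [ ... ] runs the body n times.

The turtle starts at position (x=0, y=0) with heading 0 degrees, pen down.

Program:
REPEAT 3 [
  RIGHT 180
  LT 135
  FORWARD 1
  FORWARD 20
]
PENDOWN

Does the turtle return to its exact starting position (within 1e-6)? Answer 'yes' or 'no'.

Answer: no

Derivation:
Executing turtle program step by step:
Start: pos=(0,0), heading=0, pen down
REPEAT 3 [
  -- iteration 1/3 --
  RT 180: heading 0 -> 180
  LT 135: heading 180 -> 315
  FD 1: (0,0) -> (0.707,-0.707) [heading=315, draw]
  FD 20: (0.707,-0.707) -> (14.849,-14.849) [heading=315, draw]
  -- iteration 2/3 --
  RT 180: heading 315 -> 135
  LT 135: heading 135 -> 270
  FD 1: (14.849,-14.849) -> (14.849,-15.849) [heading=270, draw]
  FD 20: (14.849,-15.849) -> (14.849,-35.849) [heading=270, draw]
  -- iteration 3/3 --
  RT 180: heading 270 -> 90
  LT 135: heading 90 -> 225
  FD 1: (14.849,-35.849) -> (14.142,-36.556) [heading=225, draw]
  FD 20: (14.142,-36.556) -> (0,-50.698) [heading=225, draw]
]
PD: pen down
Final: pos=(0,-50.698), heading=225, 6 segment(s) drawn

Start position: (0, 0)
Final position: (0, -50.698)
Distance = 50.698; >= 1e-6 -> NOT closed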